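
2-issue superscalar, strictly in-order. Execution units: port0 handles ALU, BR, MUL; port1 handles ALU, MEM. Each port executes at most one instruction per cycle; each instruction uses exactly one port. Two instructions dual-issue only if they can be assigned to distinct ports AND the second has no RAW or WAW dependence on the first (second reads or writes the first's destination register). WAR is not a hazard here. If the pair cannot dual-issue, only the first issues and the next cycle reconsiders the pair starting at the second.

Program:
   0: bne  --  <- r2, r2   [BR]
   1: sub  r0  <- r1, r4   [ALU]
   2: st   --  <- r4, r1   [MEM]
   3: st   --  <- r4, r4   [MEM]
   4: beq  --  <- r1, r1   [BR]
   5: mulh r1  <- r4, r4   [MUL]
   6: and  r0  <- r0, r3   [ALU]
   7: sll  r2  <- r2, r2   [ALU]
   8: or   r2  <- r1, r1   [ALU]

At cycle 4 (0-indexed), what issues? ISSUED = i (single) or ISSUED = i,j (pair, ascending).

  cy0 -> i0&i1 (bne sub) 2-wide
  cy1 -> i2 (st) no-port MEM/MEM
  cy2 -> i3&i4 (st beq) 2-wide
  cy3 -> i5&i6 (mulh and) 2-wide
  cy4 -> i7 (sll) WAW r2
  cy5 -> i8 (or) tail

ISSUED = 7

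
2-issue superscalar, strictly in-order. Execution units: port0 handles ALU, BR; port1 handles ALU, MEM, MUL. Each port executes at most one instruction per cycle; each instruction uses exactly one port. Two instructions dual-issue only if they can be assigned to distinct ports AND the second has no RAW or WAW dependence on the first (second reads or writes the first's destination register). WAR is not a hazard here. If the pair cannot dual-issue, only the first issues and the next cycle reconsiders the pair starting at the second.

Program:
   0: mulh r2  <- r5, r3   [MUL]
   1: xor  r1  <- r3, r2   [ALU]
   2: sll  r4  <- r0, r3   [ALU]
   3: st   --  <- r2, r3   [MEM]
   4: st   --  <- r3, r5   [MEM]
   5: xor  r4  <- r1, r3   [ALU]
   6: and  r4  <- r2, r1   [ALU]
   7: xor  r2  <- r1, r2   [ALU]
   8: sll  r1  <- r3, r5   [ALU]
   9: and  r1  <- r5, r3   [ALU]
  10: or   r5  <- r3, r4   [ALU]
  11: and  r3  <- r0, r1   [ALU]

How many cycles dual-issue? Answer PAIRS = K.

t=0 i0:mulh.MUL ; RAW r2
t=1 i1&i2:xor.ALU/sll.ALU ; dual
t=2 i3:st.MEM ; no-port MEM/MEM
t=3 i4&i5:st.MEM/xor.ALU ; dual
t=4 i6&i7:and.ALU/xor.ALU ; dual
t=5 i8:sll.ALU ; WAW r1
t=6 i9&i10:and.ALU/or.ALU ; dual
t=7 i11:and.ALU ; tail

PAIRS = 4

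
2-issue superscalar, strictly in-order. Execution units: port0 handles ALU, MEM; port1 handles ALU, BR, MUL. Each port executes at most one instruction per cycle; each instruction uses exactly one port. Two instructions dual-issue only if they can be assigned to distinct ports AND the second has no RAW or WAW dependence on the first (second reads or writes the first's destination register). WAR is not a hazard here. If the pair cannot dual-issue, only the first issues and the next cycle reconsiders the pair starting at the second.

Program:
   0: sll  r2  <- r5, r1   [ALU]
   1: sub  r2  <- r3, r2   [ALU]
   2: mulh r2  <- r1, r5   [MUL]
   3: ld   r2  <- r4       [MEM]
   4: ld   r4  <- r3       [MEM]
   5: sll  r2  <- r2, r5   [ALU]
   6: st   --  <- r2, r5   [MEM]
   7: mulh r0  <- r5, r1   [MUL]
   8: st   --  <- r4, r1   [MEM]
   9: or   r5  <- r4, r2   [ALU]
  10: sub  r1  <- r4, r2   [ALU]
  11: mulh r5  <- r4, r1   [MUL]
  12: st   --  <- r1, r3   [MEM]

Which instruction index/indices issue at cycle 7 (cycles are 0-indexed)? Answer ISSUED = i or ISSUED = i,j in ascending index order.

ISSUED = 10

c0: i0 sll  RAW+WAW r2
c1: i1 sub  WAW r2
c2: i2 mulh  WAW r2
c3: i3 ld  no-port MEM/MEM
c4: i4/i5 ld sll  2-wide
c5: i6/i7 st mulh  2-wide
c6: i8/i9 st or  2-wide
c7: i10 sub  RAW r1
c8: i11/i12 mulh st  2-wide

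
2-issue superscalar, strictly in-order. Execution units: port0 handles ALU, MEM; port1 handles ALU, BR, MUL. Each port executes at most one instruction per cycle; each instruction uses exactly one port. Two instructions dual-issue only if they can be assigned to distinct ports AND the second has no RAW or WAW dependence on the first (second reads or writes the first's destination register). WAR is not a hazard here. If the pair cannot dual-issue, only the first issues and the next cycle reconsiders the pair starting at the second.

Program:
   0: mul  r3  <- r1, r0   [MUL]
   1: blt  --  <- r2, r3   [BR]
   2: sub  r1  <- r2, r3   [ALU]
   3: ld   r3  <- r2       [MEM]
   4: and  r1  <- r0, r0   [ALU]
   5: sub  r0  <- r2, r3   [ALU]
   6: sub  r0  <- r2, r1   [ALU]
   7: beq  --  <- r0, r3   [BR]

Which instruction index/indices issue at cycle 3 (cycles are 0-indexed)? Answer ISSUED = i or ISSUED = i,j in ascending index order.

  cy0 -> i0 (mul) no-port MUL/BR
  cy1 -> i1+i2 (blt sub) pair
  cy2 -> i3+i4 (ld and) pair
  cy3 -> i5 (sub) WAW r0
  cy4 -> i6 (sub) RAW r0
  cy5 -> i7 (beq) tail

ISSUED = 5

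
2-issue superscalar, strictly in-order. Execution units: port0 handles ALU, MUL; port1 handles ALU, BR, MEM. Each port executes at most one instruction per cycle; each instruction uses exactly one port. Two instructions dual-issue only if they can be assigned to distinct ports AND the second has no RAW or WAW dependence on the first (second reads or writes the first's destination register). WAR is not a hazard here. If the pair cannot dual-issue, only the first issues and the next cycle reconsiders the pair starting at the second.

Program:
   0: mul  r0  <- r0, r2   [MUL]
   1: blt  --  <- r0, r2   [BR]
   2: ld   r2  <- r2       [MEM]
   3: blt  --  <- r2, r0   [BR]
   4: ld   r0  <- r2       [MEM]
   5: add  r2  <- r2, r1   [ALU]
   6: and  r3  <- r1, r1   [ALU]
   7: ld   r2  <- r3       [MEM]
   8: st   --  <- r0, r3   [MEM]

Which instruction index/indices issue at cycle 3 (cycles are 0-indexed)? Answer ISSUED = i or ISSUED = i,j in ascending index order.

[0] i0  mul  -- RAW r0
[1] i1  blt  -- no-port BR/MEM
[2] i2  ld  -- no-port MEM/BR
[3] i3  blt  -- no-port BR/MEM
[4] i4+i5  ld/add  -- dual
[5] i6  and  -- RAW r3
[6] i7  ld  -- no-port MEM/MEM
[7] i8  st  -- tail

ISSUED = 3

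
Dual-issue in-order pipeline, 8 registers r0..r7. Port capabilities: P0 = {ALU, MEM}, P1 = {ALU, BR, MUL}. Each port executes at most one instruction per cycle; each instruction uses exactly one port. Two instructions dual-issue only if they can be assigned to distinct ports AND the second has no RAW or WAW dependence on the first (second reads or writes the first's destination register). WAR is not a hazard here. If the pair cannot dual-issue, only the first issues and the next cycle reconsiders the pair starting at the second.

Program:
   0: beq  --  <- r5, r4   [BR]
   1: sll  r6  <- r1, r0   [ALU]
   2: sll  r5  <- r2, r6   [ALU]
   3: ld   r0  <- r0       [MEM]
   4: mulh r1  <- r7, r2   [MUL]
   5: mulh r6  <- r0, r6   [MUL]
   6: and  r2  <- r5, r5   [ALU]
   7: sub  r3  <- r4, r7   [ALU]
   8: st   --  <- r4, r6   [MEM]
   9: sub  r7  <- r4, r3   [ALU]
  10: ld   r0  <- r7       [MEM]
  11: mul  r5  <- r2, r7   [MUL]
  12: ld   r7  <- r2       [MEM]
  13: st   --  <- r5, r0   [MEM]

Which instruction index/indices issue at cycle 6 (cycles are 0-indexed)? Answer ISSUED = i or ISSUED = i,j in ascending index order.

t=0 i0/i1:beq.BR sll.ALU ; 2-wide
t=1 i2/i3:sll.ALU ld.MEM ; 2-wide
t=2 i4:mulh.MUL ; no-port MUL/MUL
t=3 i5/i6:mulh.MUL and.ALU ; 2-wide
t=4 i7/i8:sub.ALU st.MEM ; 2-wide
t=5 i9:sub.ALU ; RAW r7
t=6 i10/i11:ld.MEM mul.MUL ; 2-wide
t=7 i12:ld.MEM ; no-port MEM/MEM
t=8 i13:st.MEM ; tail

ISSUED = 10,11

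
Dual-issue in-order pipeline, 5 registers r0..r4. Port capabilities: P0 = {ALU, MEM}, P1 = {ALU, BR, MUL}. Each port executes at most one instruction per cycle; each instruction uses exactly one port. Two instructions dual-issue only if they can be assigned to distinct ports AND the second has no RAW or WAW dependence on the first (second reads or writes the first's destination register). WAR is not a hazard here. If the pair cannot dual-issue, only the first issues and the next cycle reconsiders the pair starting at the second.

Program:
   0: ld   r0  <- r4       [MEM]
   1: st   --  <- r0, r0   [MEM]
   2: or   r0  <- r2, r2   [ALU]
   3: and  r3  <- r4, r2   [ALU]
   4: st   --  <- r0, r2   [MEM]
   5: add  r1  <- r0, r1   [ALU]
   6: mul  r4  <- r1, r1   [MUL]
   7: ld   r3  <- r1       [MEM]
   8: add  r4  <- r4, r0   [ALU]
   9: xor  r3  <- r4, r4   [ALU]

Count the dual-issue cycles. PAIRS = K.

PAIRS = 3

t=0 i0:ld ; no-port MEM/MEM
t=1 i1/i2:st+or ; 2-wide
t=2 i3/i4:and+st ; 2-wide
t=3 i5:add ; RAW r1
t=4 i6/i7:mul+ld ; 2-wide
t=5 i8:add ; RAW r4
t=6 i9:xor ; tail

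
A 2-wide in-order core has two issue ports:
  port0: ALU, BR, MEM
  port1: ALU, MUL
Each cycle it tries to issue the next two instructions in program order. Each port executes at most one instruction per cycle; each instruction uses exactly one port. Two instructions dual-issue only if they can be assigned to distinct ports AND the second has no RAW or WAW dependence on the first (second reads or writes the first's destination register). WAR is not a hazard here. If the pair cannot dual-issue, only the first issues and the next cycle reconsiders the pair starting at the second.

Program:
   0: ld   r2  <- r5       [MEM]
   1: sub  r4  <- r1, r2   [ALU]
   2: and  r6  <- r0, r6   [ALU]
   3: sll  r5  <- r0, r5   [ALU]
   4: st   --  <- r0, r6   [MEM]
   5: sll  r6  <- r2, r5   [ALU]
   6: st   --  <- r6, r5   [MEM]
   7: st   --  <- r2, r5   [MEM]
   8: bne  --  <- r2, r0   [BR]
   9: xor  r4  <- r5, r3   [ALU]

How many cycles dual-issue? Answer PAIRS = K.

  cy0 -> i0 (ld) RAW r2
  cy1 -> i1/i2 (sub/and) pair
  cy2 -> i3/i4 (sll/st) pair
  cy3 -> i5 (sll) RAW r6
  cy4 -> i6 (st) no-port MEM/MEM
  cy5 -> i7 (st) no-port MEM/BR
  cy6 -> i8/i9 (bne/xor) pair

PAIRS = 3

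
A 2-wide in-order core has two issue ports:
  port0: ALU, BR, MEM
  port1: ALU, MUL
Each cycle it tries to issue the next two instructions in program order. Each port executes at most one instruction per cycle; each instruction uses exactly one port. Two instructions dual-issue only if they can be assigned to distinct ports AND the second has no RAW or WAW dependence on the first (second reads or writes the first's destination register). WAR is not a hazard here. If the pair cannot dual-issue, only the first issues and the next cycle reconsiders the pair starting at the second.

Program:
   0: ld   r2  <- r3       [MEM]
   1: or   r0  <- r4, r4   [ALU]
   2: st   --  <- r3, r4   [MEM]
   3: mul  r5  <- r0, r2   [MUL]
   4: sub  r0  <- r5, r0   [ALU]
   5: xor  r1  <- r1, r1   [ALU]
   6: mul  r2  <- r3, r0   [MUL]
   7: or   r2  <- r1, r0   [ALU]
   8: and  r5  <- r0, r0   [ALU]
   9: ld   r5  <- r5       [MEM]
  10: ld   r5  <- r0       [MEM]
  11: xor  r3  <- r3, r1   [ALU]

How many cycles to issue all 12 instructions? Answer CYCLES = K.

[0] i0&i1  ld+or  -- dual
[1] i2&i3  st+mul  -- dual
[2] i4&i5  sub+xor  -- dual
[3] i6  mul  -- WAW r2
[4] i7&i8  or+and  -- dual
[5] i9  ld  -- no-port MEM/MEM
[6] i10&i11  ld+xor  -- dual

CYCLES = 7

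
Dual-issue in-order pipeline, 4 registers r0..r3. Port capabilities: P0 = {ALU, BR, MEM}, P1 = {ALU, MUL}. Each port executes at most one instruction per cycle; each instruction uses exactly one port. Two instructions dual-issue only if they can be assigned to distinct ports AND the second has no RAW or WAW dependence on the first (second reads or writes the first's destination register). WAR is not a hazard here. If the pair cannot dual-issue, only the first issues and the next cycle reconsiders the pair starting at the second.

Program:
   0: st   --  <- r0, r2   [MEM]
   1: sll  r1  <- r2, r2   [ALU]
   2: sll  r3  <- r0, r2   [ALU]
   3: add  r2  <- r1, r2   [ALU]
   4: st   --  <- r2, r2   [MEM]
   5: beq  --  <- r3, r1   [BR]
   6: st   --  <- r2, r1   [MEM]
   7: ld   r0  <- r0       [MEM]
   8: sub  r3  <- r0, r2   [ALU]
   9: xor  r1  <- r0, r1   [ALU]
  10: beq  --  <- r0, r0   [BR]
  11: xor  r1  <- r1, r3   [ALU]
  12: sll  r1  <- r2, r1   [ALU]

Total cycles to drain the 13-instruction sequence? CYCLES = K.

CYCLES = 9

  cy0 -> i0,i1 (st.MEM/sll.ALU) pair
  cy1 -> i2,i3 (sll.ALU/add.ALU) pair
  cy2 -> i4 (st.MEM) no-port MEM/BR
  cy3 -> i5 (beq.BR) no-port BR/MEM
  cy4 -> i6 (st.MEM) no-port MEM/MEM
  cy5 -> i7 (ld.MEM) RAW r0
  cy6 -> i8,i9 (sub.ALU/xor.ALU) pair
  cy7 -> i10,i11 (beq.BR/xor.ALU) pair
  cy8 -> i12 (sll.ALU) tail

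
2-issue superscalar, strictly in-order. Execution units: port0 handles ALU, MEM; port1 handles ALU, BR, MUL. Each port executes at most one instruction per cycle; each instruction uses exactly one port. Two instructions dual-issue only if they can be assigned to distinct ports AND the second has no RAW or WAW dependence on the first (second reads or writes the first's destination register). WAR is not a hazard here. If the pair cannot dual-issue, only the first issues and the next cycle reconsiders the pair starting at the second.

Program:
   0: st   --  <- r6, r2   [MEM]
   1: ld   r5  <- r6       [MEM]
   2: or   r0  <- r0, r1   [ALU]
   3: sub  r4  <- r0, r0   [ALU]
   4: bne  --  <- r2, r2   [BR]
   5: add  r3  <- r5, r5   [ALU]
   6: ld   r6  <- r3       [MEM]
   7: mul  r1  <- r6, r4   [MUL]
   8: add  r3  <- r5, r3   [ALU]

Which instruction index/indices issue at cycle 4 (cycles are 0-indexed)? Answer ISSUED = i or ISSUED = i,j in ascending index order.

ISSUED = 6

0. st.MEM @i0  | no-port MEM/MEM
1. ld.MEM/or.ALU @i1&i2  | pair
2. sub.ALU/bne.BR @i3&i4  | pair
3. add.ALU @i5  | RAW r3
4. ld.MEM @i6  | RAW r6
5. mul.MUL/add.ALU @i7&i8  | pair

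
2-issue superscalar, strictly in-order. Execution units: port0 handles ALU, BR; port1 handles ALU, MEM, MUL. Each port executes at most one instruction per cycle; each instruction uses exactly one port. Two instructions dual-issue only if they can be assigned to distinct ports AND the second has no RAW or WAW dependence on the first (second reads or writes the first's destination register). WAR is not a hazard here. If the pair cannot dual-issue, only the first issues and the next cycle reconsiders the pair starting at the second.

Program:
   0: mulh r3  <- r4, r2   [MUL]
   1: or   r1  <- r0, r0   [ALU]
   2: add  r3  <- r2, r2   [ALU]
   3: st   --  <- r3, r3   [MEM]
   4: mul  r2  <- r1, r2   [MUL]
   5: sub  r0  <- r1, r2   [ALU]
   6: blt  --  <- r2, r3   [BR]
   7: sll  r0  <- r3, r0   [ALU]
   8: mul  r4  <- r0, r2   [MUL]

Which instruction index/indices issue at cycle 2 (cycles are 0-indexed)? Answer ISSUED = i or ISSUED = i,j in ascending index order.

ISSUED = 3

#0 head=0: mulh or i0&i1 pair
#1 head=2: add i2 RAW r3
#2 head=3: st i3 no-port MEM/MUL
#3 head=4: mul i4 RAW r2
#4 head=5: sub blt i5&i6 pair
#5 head=7: sll i7 RAW r0
#6 head=8: mul i8 tail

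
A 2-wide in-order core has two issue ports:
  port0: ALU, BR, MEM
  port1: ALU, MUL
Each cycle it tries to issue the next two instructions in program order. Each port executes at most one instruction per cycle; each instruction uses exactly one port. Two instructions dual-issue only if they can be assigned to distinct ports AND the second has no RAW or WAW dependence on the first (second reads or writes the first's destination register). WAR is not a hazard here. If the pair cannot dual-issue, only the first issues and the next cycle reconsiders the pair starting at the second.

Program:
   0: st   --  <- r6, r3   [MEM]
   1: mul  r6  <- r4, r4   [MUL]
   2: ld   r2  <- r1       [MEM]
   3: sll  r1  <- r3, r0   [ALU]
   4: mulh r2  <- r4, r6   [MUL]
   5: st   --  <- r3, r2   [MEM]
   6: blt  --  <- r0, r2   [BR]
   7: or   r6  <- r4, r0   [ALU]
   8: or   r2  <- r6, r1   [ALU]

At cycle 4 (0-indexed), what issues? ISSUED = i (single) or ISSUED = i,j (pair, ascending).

#0 head=0: st;mul i0+i1 2-wide
#1 head=2: ld;sll i2+i3 2-wide
#2 head=4: mulh i4 RAW r2
#3 head=5: st i5 no-port MEM/BR
#4 head=6: blt;or i6+i7 2-wide
#5 head=8: or i8 tail

ISSUED = 6,7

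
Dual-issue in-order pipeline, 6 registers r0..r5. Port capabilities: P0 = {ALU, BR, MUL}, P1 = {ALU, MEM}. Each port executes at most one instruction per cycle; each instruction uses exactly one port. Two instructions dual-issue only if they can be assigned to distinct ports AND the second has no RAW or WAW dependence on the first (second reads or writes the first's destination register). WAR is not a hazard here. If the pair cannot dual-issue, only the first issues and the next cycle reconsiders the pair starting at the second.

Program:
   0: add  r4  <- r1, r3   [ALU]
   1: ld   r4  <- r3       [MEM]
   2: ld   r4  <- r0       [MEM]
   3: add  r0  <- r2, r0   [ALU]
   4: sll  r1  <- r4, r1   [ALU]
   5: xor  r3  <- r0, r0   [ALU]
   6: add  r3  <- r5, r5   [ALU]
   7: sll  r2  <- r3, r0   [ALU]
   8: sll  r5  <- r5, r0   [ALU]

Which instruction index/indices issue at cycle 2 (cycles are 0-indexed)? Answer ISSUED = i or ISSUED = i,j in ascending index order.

[0] i0  add.ALU  -- WAW r4
[1] i1  ld.MEM  -- no-port MEM/MEM
[2] i2&i3  ld.MEM;add.ALU  -- pair
[3] i4&i5  sll.ALU;xor.ALU  -- pair
[4] i6  add.ALU  -- RAW r3
[5] i7&i8  sll.ALU;sll.ALU  -- pair

ISSUED = 2,3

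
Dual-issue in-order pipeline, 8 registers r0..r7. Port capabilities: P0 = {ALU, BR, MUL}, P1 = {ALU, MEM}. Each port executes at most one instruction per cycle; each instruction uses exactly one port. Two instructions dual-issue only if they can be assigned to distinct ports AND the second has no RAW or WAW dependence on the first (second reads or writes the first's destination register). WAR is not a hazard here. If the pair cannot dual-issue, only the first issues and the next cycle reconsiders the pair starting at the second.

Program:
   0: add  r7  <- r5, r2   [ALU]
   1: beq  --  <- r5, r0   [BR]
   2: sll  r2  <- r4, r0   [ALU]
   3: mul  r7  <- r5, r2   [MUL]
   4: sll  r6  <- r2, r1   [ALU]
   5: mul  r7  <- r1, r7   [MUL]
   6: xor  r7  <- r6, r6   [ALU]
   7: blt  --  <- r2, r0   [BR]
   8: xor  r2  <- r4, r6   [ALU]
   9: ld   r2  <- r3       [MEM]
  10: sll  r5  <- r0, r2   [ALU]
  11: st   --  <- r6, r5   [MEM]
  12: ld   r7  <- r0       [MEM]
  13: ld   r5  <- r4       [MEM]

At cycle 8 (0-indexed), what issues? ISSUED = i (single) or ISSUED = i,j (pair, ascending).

#0 head=0: add.ALU;beq.BR i0&i1 pair
#1 head=2: sll.ALU i2 RAW r2
#2 head=3: mul.MUL;sll.ALU i3&i4 pair
#3 head=5: mul.MUL i5 WAW r7
#4 head=6: xor.ALU;blt.BR i6&i7 pair
#5 head=8: xor.ALU i8 WAW r2
#6 head=9: ld.MEM i9 RAW r2
#7 head=10: sll.ALU i10 RAW r5
#8 head=11: st.MEM i11 no-port MEM/MEM
#9 head=12: ld.MEM i12 no-port MEM/MEM
#10 head=13: ld.MEM i13 tail

ISSUED = 11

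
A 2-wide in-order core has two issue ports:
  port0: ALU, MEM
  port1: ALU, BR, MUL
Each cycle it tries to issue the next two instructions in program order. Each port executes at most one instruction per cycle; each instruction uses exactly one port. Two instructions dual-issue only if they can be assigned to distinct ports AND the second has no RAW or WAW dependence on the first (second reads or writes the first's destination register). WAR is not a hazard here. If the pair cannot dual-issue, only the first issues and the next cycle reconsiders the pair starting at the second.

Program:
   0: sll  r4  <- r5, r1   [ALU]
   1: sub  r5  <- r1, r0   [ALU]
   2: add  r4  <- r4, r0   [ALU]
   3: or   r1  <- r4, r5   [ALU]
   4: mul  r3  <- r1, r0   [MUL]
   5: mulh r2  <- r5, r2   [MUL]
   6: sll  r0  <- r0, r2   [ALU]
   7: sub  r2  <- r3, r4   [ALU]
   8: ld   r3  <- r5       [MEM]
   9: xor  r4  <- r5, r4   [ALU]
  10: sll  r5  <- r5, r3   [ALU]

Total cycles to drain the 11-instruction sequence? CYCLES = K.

CYCLES = 8

#0 head=0: sll.ALU/sub.ALU i0&i1 pair
#1 head=2: add.ALU i2 RAW r4
#2 head=3: or.ALU i3 RAW r1
#3 head=4: mul.MUL i4 no-port MUL/MUL
#4 head=5: mulh.MUL i5 RAW r2
#5 head=6: sll.ALU/sub.ALU i6&i7 pair
#6 head=8: ld.MEM/xor.ALU i8&i9 pair
#7 head=10: sll.ALU i10 tail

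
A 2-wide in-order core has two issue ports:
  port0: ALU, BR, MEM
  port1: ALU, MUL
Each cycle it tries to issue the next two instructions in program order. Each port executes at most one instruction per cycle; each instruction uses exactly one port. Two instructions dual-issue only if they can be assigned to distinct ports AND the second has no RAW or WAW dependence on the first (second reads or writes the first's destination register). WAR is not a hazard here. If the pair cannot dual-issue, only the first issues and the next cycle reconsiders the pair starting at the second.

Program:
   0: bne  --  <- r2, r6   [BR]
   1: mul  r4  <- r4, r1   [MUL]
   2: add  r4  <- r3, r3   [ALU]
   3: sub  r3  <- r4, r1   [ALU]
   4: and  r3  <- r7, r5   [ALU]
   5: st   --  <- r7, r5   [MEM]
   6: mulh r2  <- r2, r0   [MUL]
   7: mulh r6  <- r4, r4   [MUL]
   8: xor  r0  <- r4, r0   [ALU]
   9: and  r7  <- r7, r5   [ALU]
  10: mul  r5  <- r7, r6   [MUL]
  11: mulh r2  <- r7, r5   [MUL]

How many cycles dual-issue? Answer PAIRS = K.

  cy0 -> i0,i1 (bne.BR mul.MUL) pair
  cy1 -> i2 (add.ALU) RAW r4
  cy2 -> i3 (sub.ALU) WAW r3
  cy3 -> i4,i5 (and.ALU st.MEM) pair
  cy4 -> i6 (mulh.MUL) no-port MUL/MUL
  cy5 -> i7,i8 (mulh.MUL xor.ALU) pair
  cy6 -> i9 (and.ALU) RAW r7
  cy7 -> i10 (mul.MUL) no-port MUL/MUL
  cy8 -> i11 (mulh.MUL) tail

PAIRS = 3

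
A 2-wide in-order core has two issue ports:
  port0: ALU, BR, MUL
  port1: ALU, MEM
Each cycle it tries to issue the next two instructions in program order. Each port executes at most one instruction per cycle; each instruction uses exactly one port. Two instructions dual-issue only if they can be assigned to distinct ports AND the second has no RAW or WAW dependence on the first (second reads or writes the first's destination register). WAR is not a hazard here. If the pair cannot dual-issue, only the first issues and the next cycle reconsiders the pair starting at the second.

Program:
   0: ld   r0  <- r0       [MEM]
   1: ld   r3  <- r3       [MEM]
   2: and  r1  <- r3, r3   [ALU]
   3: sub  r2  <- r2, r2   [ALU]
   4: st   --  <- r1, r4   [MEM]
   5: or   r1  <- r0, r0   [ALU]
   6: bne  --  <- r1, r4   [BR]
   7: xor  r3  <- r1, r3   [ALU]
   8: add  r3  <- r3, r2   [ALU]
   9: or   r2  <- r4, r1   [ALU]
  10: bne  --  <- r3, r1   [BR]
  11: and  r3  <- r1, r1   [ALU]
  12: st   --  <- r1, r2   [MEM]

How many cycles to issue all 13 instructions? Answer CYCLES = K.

CYCLES = 8

c0: i0 ld  no-port MEM/MEM
c1: i1 ld  RAW r3
c2: i2,i3 and/sub  2-wide
c3: i4,i5 st/or  2-wide
c4: i6,i7 bne/xor  2-wide
c5: i8,i9 add/or  2-wide
c6: i10,i11 bne/and  2-wide
c7: i12 st  tail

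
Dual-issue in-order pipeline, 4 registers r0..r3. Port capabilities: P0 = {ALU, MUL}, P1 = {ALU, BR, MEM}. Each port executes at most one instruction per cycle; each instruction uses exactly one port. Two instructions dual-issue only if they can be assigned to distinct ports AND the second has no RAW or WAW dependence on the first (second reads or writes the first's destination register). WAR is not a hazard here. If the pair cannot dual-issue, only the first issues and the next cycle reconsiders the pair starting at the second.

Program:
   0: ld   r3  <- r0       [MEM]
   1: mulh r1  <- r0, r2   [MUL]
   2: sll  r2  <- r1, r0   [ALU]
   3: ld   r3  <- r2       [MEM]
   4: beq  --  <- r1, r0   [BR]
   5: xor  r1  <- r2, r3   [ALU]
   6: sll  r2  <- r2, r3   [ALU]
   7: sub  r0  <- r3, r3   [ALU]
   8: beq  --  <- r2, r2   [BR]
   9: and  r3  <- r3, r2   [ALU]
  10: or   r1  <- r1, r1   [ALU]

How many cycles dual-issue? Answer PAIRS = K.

PAIRS = 4

#0 head=0: ld.MEM+mulh.MUL i0,i1 2-wide
#1 head=2: sll.ALU i2 RAW r2
#2 head=3: ld.MEM i3 no-port MEM/BR
#3 head=4: beq.BR+xor.ALU i4,i5 2-wide
#4 head=6: sll.ALU+sub.ALU i6,i7 2-wide
#5 head=8: beq.BR+and.ALU i8,i9 2-wide
#6 head=10: or.ALU i10 tail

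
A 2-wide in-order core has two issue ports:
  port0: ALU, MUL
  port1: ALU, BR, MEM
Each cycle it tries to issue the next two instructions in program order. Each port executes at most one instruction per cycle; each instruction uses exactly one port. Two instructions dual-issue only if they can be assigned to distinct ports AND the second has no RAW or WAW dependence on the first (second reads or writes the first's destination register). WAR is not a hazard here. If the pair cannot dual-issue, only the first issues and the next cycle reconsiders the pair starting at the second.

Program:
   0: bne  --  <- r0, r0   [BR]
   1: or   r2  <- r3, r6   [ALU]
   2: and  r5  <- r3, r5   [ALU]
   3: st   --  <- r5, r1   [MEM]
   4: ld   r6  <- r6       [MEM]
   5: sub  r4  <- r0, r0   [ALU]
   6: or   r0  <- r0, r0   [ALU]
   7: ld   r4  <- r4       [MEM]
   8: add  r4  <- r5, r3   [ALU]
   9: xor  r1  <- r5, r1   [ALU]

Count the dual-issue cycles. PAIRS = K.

[0] i0,i1  bne.BR;or.ALU  -- pair
[1] i2  and.ALU  -- RAW r5
[2] i3  st.MEM  -- no-port MEM/MEM
[3] i4,i5  ld.MEM;sub.ALU  -- pair
[4] i6,i7  or.ALU;ld.MEM  -- pair
[5] i8,i9  add.ALU;xor.ALU  -- pair

PAIRS = 4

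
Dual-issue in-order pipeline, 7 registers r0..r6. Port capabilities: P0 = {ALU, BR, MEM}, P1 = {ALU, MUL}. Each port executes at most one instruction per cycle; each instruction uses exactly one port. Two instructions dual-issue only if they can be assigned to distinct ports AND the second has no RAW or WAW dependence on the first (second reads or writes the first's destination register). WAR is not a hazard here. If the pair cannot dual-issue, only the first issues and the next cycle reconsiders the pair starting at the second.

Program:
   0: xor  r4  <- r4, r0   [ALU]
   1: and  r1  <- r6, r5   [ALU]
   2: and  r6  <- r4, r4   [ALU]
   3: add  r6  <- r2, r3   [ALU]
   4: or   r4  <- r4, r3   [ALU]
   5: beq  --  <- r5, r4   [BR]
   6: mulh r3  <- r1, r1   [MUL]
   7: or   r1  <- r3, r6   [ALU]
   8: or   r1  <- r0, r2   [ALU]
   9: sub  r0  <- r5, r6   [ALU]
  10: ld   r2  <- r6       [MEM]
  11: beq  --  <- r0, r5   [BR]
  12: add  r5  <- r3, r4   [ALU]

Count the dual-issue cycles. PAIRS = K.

#0 head=0: xor+and i0/i1 2-wide
#1 head=2: and i2 WAW r6
#2 head=3: add+or i3/i4 2-wide
#3 head=5: beq+mulh i5/i6 2-wide
#4 head=7: or i7 WAW r1
#5 head=8: or+sub i8/i9 2-wide
#6 head=10: ld i10 no-port MEM/BR
#7 head=11: beq+add i11/i12 2-wide

PAIRS = 5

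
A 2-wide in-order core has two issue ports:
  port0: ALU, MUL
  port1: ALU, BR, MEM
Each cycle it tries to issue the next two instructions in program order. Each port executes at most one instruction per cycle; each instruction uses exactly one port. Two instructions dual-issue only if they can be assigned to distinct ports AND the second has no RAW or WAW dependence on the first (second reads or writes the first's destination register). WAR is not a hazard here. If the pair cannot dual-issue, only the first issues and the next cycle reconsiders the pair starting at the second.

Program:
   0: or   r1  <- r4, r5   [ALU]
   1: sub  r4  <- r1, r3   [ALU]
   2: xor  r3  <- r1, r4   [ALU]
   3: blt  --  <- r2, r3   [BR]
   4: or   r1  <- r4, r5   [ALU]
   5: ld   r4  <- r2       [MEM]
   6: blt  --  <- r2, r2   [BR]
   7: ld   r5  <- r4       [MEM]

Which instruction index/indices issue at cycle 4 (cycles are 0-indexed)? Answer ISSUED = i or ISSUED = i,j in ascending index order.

ISSUED = 5

#0 head=0: or.ALU i0 RAW r1
#1 head=1: sub.ALU i1 RAW r4
#2 head=2: xor.ALU i2 RAW r3
#3 head=3: blt.BR;or.ALU i3,i4 2-wide
#4 head=5: ld.MEM i5 no-port MEM/BR
#5 head=6: blt.BR i6 no-port BR/MEM
#6 head=7: ld.MEM i7 tail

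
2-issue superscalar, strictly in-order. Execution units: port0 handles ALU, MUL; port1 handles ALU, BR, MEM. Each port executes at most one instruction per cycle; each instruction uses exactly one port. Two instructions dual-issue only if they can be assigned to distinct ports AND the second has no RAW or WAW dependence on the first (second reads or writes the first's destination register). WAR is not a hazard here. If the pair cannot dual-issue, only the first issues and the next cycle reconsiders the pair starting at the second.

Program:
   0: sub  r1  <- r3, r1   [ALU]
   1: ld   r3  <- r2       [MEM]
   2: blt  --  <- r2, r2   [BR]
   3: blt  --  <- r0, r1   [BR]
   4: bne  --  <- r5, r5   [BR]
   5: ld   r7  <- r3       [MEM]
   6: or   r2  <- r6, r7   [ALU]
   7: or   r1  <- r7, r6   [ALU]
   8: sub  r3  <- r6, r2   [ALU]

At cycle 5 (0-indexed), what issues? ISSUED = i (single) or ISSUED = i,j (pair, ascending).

ISSUED = 6,7

[0] i0,i1  sub/ld  -- 2-wide
[1] i2  blt  -- no-port BR/BR
[2] i3  blt  -- no-port BR/BR
[3] i4  bne  -- no-port BR/MEM
[4] i5  ld  -- RAW r7
[5] i6,i7  or/or  -- 2-wide
[6] i8  sub  -- tail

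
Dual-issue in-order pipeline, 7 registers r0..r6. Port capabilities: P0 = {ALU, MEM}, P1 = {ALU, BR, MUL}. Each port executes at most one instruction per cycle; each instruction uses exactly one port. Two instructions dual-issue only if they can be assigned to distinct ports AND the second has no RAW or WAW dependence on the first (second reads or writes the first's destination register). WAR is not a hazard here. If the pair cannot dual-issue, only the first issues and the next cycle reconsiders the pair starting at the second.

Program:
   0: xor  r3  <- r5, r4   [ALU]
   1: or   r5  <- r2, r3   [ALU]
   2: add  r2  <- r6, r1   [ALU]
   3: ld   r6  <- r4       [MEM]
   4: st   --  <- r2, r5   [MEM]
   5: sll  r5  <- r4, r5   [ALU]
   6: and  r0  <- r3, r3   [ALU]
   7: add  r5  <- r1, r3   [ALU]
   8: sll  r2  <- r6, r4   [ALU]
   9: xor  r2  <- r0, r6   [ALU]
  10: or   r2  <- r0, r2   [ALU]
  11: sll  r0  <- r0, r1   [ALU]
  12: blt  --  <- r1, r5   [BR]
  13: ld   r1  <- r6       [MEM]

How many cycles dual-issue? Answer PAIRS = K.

PAIRS = 5

t=0 i0:xor ; RAW r3
t=1 i1,i2:or add ; 2-wide
t=2 i3:ld ; no-port MEM/MEM
t=3 i4,i5:st sll ; 2-wide
t=4 i6,i7:and add ; 2-wide
t=5 i8:sll ; WAW r2
t=6 i9:xor ; RAW+WAW r2
t=7 i10,i11:or sll ; 2-wide
t=8 i12,i13:blt ld ; 2-wide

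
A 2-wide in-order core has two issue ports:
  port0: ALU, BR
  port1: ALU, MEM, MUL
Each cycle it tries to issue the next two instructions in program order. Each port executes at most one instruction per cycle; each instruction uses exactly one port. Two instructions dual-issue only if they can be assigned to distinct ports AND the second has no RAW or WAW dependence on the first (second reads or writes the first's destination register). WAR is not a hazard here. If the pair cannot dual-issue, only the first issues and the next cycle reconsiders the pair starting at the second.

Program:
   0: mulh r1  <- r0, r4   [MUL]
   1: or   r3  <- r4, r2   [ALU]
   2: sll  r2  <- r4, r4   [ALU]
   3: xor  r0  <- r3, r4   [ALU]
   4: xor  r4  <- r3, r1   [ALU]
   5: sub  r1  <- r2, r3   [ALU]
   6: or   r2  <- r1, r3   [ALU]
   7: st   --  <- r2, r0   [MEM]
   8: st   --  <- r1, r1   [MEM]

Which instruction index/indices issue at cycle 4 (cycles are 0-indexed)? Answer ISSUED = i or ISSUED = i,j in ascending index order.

c0: i0+i1 mulh.MUL+or.ALU  pair
c1: i2+i3 sll.ALU+xor.ALU  pair
c2: i4+i5 xor.ALU+sub.ALU  pair
c3: i6 or.ALU  RAW r2
c4: i7 st.MEM  no-port MEM/MEM
c5: i8 st.MEM  tail

ISSUED = 7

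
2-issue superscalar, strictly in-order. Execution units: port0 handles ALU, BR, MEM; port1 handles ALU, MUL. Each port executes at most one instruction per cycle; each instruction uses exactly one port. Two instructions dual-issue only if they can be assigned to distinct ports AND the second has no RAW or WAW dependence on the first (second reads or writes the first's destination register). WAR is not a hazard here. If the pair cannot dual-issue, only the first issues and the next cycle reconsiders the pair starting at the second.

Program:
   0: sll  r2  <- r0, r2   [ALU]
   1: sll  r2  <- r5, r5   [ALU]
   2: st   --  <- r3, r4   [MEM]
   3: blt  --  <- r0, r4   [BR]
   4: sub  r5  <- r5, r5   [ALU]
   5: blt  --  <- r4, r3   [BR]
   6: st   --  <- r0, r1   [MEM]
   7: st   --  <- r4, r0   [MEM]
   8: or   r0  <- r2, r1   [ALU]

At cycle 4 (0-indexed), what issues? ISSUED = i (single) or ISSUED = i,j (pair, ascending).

[0] i0  sll  -- WAW r2
[1] i1&i2  sll;st  -- dual
[2] i3&i4  blt;sub  -- dual
[3] i5  blt  -- no-port BR/MEM
[4] i6  st  -- no-port MEM/MEM
[5] i7&i8  st;or  -- dual

ISSUED = 6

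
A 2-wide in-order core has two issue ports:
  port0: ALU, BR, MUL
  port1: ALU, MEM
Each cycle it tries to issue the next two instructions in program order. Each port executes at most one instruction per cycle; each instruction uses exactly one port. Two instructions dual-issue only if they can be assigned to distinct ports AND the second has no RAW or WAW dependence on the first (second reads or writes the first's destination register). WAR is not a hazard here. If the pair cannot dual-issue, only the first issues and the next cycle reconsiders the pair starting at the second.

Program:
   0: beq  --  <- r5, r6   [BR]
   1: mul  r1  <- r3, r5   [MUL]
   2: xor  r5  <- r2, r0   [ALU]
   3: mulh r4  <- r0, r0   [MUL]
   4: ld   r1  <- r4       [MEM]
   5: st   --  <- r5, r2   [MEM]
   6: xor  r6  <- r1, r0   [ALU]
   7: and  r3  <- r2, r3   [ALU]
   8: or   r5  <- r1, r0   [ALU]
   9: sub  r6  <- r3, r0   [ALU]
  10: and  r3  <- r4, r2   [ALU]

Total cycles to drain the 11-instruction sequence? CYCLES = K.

CYCLES = 7

c0: i0 beq  no-port BR/MUL
c1: i1/i2 mul/xor  2-wide
c2: i3 mulh  RAW r4
c3: i4 ld  no-port MEM/MEM
c4: i5/i6 st/xor  2-wide
c5: i7/i8 and/or  2-wide
c6: i9/i10 sub/and  2-wide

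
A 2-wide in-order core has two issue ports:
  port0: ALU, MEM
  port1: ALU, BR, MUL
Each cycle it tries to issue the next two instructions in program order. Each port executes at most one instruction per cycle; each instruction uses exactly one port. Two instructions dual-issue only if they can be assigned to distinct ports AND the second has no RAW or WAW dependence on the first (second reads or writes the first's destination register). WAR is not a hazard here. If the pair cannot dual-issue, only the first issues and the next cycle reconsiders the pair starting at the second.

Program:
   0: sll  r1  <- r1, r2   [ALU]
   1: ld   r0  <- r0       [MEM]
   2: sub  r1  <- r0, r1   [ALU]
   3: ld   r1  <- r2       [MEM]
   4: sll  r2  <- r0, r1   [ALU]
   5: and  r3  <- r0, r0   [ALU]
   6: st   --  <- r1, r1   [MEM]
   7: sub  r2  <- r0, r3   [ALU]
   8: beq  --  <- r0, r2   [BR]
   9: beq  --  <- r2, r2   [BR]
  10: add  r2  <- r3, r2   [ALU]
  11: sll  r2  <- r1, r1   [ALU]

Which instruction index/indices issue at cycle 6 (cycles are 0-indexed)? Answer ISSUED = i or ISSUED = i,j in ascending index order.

ISSUED = 9,10

0. sll.ALU;ld.MEM @i0&i1  | 2-wide
1. sub.ALU @i2  | WAW r1
2. ld.MEM @i3  | RAW r1
3. sll.ALU;and.ALU @i4&i5  | 2-wide
4. st.MEM;sub.ALU @i6&i7  | 2-wide
5. beq.BR @i8  | no-port BR/BR
6. beq.BR;add.ALU @i9&i10  | 2-wide
7. sll.ALU @i11  | tail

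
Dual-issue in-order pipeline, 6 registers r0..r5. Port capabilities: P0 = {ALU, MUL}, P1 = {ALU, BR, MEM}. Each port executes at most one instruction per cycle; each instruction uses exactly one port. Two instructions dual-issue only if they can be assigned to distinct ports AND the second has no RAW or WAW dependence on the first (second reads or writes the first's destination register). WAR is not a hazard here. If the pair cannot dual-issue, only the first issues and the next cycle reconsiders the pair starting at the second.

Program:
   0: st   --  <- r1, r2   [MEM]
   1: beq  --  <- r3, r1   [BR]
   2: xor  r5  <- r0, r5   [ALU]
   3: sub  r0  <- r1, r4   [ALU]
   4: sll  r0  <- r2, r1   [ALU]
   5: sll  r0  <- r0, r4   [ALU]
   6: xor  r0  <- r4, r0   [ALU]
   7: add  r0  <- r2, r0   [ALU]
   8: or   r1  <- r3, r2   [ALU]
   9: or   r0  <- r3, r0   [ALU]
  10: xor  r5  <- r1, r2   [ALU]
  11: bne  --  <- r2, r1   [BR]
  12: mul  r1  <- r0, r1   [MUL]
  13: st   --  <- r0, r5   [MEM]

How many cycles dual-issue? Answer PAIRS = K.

[0] i0  st.MEM  -- no-port MEM/BR
[1] i1+i2  beq.BR/xor.ALU  -- dual
[2] i3  sub.ALU  -- WAW r0
[3] i4  sll.ALU  -- RAW+WAW r0
[4] i5  sll.ALU  -- RAW+WAW r0
[5] i6  xor.ALU  -- RAW+WAW r0
[6] i7+i8  add.ALU/or.ALU  -- dual
[7] i9+i10  or.ALU/xor.ALU  -- dual
[8] i11+i12  bne.BR/mul.MUL  -- dual
[9] i13  st.MEM  -- tail

PAIRS = 4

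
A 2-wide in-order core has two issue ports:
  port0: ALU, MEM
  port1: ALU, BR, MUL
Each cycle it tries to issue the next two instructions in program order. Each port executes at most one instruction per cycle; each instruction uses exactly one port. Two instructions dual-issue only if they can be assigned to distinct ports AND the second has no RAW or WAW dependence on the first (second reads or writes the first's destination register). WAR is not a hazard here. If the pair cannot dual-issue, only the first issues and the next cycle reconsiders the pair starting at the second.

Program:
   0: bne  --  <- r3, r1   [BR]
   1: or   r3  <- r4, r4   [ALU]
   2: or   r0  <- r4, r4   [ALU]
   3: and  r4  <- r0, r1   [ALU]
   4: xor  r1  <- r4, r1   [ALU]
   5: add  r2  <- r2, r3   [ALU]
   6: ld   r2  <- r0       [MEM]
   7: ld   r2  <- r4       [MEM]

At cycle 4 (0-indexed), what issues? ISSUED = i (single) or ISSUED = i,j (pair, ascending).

0. bne;or @i0+i1  | 2-wide
1. or @i2  | RAW r0
2. and @i3  | RAW r4
3. xor;add @i4+i5  | 2-wide
4. ld @i6  | no-port MEM/MEM
5. ld @i7  | tail

ISSUED = 6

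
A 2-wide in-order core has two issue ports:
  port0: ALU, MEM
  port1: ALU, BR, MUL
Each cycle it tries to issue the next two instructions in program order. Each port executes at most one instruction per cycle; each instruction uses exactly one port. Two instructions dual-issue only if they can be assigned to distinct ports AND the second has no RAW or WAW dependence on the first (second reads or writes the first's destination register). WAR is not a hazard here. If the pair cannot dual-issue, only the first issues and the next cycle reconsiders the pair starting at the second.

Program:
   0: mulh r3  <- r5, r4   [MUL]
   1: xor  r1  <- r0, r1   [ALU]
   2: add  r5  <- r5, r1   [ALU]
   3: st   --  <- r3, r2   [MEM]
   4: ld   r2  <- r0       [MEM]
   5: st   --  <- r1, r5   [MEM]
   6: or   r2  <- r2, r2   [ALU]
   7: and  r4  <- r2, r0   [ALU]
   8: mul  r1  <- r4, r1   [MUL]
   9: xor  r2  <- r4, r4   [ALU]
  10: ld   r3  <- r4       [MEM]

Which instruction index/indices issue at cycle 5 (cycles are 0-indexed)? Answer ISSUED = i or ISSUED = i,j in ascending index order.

ISSUED = 8,9

[0] i0+i1  mulh.MUL xor.ALU  -- 2-wide
[1] i2+i3  add.ALU st.MEM  -- 2-wide
[2] i4  ld.MEM  -- no-port MEM/MEM
[3] i5+i6  st.MEM or.ALU  -- 2-wide
[4] i7  and.ALU  -- RAW r4
[5] i8+i9  mul.MUL xor.ALU  -- 2-wide
[6] i10  ld.MEM  -- tail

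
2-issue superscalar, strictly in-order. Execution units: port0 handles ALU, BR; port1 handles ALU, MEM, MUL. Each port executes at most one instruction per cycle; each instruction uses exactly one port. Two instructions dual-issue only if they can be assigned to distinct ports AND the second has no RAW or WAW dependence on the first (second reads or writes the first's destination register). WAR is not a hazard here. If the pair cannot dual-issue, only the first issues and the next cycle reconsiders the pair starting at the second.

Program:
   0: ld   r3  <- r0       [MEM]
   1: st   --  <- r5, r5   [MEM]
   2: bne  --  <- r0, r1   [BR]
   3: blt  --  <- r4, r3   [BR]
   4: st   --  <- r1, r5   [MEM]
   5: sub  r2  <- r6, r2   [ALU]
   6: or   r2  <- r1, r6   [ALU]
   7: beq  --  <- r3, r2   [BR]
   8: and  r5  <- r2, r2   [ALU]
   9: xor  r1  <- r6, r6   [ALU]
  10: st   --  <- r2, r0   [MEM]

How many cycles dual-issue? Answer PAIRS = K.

[0] i0  ld  -- no-port MEM/MEM
[1] i1/i2  st bne  -- pair
[2] i3/i4  blt st  -- pair
[3] i5  sub  -- WAW r2
[4] i6  or  -- RAW r2
[5] i7/i8  beq and  -- pair
[6] i9/i10  xor st  -- pair

PAIRS = 4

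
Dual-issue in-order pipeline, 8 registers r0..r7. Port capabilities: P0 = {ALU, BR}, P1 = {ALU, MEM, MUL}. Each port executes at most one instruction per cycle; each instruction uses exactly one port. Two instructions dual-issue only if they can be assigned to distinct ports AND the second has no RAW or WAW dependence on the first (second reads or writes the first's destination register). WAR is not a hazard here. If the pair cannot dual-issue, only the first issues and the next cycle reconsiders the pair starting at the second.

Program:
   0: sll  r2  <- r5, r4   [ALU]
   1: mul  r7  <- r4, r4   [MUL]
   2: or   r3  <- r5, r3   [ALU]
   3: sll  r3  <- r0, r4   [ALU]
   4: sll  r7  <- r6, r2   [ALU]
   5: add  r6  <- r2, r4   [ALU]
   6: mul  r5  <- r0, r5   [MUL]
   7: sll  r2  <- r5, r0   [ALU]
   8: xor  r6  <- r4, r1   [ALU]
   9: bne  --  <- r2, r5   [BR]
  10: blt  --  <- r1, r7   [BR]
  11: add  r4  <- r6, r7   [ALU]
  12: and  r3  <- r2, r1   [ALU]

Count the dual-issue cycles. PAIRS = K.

  cy0 -> i0,i1 (sll mul) pair
  cy1 -> i2 (or) WAW r3
  cy2 -> i3,i4 (sll sll) pair
  cy3 -> i5,i6 (add mul) pair
  cy4 -> i7,i8 (sll xor) pair
  cy5 -> i9 (bne) no-port BR/BR
  cy6 -> i10,i11 (blt add) pair
  cy7 -> i12 (and) tail

PAIRS = 5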